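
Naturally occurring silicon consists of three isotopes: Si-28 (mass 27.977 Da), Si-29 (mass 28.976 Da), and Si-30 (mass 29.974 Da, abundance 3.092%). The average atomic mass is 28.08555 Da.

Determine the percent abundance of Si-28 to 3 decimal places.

The remaining 96.908% is split between Si-28 (fraction x) and Si-29 (fraction 0.96908 − x).
Substituting: 27.977x + 28.976(0.96908 − x) = 27.15875392
(27.977 − 28.976)x = -0.92130816  ⇒  x = 0.92223, y = 0.04685
Si-28: 92.223%, Si-29: 4.685%.

92.223%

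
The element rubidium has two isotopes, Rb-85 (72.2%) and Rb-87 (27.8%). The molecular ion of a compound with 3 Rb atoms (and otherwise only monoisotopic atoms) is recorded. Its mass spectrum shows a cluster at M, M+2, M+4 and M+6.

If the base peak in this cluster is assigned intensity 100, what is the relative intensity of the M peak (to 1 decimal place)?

(0.722 + 0.278)^3 gives M 0.3764, M+2 0.4348, M+4 0.1674, M+6 0.0215; the largest is M+2.
P(M+2) = C(3,1) × 0.722^2 × 0.278^1 = 3 × 0.521284 × 0.2780 = 0.434751 (base)
P(M) = C(3,0) × 0.722^3 × 0.278^0 = 1 × 0.37636705 × 1.0000 = 0.376367
Relative intensity = 0.376367 / 0.434751 × 100 = 86.6

86.6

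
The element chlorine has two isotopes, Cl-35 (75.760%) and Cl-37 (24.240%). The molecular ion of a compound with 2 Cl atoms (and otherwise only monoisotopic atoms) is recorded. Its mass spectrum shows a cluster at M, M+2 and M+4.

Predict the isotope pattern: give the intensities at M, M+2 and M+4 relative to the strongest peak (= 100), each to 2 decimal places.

Expanding (0.75760 + 0.24240)^2:
P(M) = 0.75760^2 = 0.573958
P(M+2) = 2 × 0.75760^1 × 0.24240^1 = 0.367284
P(M+4) = 0.24240^2 = 0.058758
The M peak is largest (0.573958); scaling to 100 gives 100.00 : 63.99 : 10.24.

100.00 : 63.99 : 10.24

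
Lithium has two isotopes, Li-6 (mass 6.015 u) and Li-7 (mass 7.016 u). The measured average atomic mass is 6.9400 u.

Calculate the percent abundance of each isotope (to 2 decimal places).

With x = fraction of Li-6 (so Li-7 is 1 − x):
6.015·x + 7.016·(1 − x) = 6.9400
(6.015 − 7.016)·x = 6.9400 − 7.016
x = -0.0760 / -1.001 = 0.07592 → 7.59% Li-6, 92.41% Li-7.

Li-6: 7.59%, Li-7: 92.41%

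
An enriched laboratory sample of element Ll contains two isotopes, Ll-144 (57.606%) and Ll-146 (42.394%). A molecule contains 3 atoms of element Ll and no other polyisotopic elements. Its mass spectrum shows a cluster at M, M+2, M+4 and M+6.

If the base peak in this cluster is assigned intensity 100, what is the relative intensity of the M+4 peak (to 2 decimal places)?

Term probabilities: M 0.1912, M+2 0.4220, M+4 0.3106, M+6 0.0762. Base peak = M+2.
P(M+2) = C(3,1) × 0.57606^2 × 0.42394^1 = 3 × 0.33184512 × 0.42394 = 0.422047 (base)
P(M+4) = C(3,2) × 0.57606^1 × 0.42394^2 = 3 × 0.57606 × 0.17972512 = 0.310597
Relative intensity = 0.310597 / 0.422047 × 100 = 73.59

73.59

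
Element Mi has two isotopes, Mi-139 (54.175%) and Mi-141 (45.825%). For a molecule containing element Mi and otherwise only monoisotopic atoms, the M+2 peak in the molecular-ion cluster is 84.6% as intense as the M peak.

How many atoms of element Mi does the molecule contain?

With n Mi atoms, P(M+2)/P(M) = C(n,1)·p^(n−1)q / p^n = n·q/p = n · 0.45825/0.54175.
n = 0.846 × 0.54175/0.45825 = 1.00 ≈ 1

1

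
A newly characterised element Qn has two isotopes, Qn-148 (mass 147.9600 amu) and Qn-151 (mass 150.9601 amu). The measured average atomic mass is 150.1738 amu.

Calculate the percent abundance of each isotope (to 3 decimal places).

Qn-148: 26.209%, Qn-151: 73.791%

With x = fraction of Qn-148 (so Qn-151 is 1 − x):
147.9600·x + 150.9601·(1 − x) = 150.1738
(147.9600 − 150.9601)·x = 150.1738 − 150.9601
x = -0.7863 / -3.0001 = 0.26209 → 26.209% Qn-148, 73.791% Qn-151.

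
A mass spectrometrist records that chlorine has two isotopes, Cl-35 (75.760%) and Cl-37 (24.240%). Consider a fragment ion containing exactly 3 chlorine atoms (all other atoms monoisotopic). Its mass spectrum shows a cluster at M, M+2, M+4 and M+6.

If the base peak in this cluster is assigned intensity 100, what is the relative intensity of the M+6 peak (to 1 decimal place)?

3.3

Term probabilities: M 0.4348, M+2 0.4174, M+4 0.1335, M+6 0.0142. Base peak = M.
P(M) = C(3,0) × 0.75760^3 × 0.24240^0 = 1 × 0.4348304 × 1.0000 = 0.434830 (base)
P(M+6) = C(3,3) × 0.75760^0 × 0.24240^3 = 1 × 1.0000 × 0.01424288 = 0.014243
Relative intensity = 0.014243 / 0.434830 × 100 = 3.3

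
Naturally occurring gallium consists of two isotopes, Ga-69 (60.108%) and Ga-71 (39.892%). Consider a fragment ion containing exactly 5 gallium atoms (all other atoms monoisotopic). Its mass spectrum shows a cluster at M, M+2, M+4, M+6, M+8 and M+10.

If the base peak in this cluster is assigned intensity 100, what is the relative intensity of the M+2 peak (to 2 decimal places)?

75.34

(0.60108 + 0.39892)^5 gives M 0.0785, M+2 0.2604, M+4 0.3456, M+6 0.2294, M+8 0.0761, M+10 0.0101; the largest is M+4.
P(M+4) = C(5,2) × 0.60108^3 × 0.39892^2 = 10 × 0.2171685 × 0.15913717 = 0.345596 (base)
P(M+2) = C(5,1) × 0.60108^4 × 0.39892^1 = 5 × 0.13053564 × 0.39892 = 0.260366
Relative intensity = 0.260366 / 0.345596 × 100 = 75.34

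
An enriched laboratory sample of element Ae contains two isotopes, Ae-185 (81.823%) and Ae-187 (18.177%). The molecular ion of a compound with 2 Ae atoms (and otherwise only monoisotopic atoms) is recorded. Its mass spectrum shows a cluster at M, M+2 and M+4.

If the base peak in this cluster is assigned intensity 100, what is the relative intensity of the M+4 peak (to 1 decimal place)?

Term probabilities: M 0.6695, M+2 0.2975, M+4 0.0330. Base peak = M.
P(M) = C(2,0) × 0.81823^2 × 0.18177^0 = 1 × 0.66950033 × 1.0000 = 0.669500 (base)
P(M+4) = C(2,2) × 0.81823^0 × 0.18177^2 = 1 × 1.0000 × 0.03304033 = 0.033040
Relative intensity = 0.033040 / 0.669500 × 100 = 4.9

4.9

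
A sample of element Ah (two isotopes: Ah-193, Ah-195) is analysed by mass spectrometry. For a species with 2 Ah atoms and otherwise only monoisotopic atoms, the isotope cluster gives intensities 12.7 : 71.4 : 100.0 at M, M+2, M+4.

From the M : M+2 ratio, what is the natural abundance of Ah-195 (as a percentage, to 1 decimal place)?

73.8%

Write p for the Ah-193 fraction. I(M+2)/I(M) = [C(2,1)·p^1·(1−p)] / p^2 = 2·(1−p)/p = 71.4/12.7 = 5.6220
(1−p)/p = 5.6220/2 = 2.8110  ⇒  p = 1/(1 + 2.8110) = 0.2624
Ah-193: 26.2%, Ah-195: 73.8%.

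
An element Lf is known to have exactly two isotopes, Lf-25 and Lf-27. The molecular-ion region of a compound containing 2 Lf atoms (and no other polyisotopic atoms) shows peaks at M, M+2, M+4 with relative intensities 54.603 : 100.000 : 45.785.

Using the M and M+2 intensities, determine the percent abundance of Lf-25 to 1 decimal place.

Let p = fractional abundance of Lf-25. I(M+2)/I(M) = [C(2,1)·p^1·(1−p)] / p^2 = 2·(1−p)/p = 100.000/54.603 = 1.8314
(1−p)/p = 1.8314/2 = 0.9157  ⇒  p = 1/(1 + 0.9157) = 0.5220
Lf-25: 52.2%, Lf-27: 47.8%.

52.2%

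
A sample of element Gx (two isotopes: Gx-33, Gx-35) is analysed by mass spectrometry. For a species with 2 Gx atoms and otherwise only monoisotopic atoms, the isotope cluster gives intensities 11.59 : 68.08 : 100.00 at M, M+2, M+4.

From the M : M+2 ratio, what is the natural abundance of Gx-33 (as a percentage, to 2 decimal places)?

25.40%

Let p = fractional abundance of Gx-33. I(M+2)/I(M) = [C(2,1)·p^1·(1−p)] / p^2 = 2·(1−p)/p = 68.08/11.59 = 5.8740
(1−p)/p = 5.8740/2 = 2.9370  ⇒  p = 1/(1 + 2.9370) = 0.2540
Gx-33: 25.40%, Gx-35: 74.60%.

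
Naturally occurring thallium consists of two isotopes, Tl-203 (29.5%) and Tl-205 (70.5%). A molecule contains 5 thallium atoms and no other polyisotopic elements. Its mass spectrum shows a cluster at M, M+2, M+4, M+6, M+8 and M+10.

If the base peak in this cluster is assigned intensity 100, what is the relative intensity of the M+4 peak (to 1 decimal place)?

Binomial terms of (0.295 + 0.705)^5: M 0.0022, M+2 0.0267, M+4 0.1276, M+6 0.3049, M+8 0.3644, M+10 0.1742 → M+8 is the base peak.
P(M+8) = C(5,4) × 0.295^1 × 0.705^4 = 5 × 0.2950 × 0.24703385 = 0.364375 (base)
P(M+4) = C(5,2) × 0.295^3 × 0.705^2 = 10 × 0.02567237 × 0.497025 = 0.127598
Relative intensity = 0.127598 / 0.364375 × 100 = 35.0

35.0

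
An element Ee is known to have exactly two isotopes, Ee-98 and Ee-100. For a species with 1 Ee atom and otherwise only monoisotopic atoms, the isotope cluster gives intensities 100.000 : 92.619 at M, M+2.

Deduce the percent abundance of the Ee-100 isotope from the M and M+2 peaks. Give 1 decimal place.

48.1%

Write p for the Ee-98 fraction. I(M+2)/I(M) = [C(1,1)·p^0·(1−p)] / p^1 = 1·(1−p)/p = 92.619/100.000 = 0.9262
(1−p)/p = 0.9262/1 = 0.9262  ⇒  p = 1/(1 + 0.9262) = 0.5192
Ee-98: 51.9%, Ee-100: 48.1%.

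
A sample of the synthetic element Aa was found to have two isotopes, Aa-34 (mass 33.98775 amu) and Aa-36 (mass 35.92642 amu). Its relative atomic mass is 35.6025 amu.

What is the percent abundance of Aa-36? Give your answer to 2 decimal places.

83.29%

Writing the weighted mean with unknown fraction x of Aa-34:
33.98775·x + 35.92642·(1 − x) = 35.6025
(33.98775 − 35.92642)·x = 35.6025 − 35.92642
x = -0.32392 / -1.93867 = 0.16708 → 16.71% Aa-34, 83.29% Aa-36.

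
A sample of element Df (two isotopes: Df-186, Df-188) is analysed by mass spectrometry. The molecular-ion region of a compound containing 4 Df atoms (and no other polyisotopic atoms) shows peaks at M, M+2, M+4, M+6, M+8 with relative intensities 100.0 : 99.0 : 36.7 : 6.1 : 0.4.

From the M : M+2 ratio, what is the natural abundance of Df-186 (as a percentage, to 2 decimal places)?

80.16%

Let p = fractional abundance of Df-186. I(M+2)/I(M) = [C(4,1)·p^3·(1−p)] / p^4 = 4·(1−p)/p = 99.0/100.0 = 0.9900
(1−p)/p = 0.9900/4 = 0.2475  ⇒  p = 1/(1 + 0.2475) = 0.8016
Df-186: 80.16%, Df-188: 19.84%.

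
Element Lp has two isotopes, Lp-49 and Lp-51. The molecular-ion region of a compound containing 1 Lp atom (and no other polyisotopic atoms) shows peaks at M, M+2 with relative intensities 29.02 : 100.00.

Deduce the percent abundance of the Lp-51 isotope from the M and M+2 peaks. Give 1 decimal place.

77.5%

Let p = fractional abundance of Lp-49. I(M+2)/I(M) = [C(1,1)·p^0·(1−p)] / p^1 = 1·(1−p)/p = 100.00/29.02 = 3.4459
(1−p)/p = 3.4459/1 = 3.4459  ⇒  p = 1/(1 + 3.4459) = 0.2249
Lp-49: 22.5%, Lp-51: 77.5%.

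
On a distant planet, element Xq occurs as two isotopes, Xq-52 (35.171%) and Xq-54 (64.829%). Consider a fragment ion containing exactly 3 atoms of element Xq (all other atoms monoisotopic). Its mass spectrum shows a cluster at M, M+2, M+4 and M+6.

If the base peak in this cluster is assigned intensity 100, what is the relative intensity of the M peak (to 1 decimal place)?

Term probabilities: M 0.0435, M+2 0.2406, M+4 0.4434, M+6 0.2725. Base peak = M+4.
P(M+4) = C(3,2) × 0.35171^1 × 0.64829^2 = 3 × 0.35171 × 0.42027992 = 0.443450 (base)
P(M) = C(3,0) × 0.35171^3 × 0.64829^0 = 1 × 0.0435065 × 1.0000 = 0.043507
Relative intensity = 0.043507 / 0.443450 × 100 = 9.8

9.8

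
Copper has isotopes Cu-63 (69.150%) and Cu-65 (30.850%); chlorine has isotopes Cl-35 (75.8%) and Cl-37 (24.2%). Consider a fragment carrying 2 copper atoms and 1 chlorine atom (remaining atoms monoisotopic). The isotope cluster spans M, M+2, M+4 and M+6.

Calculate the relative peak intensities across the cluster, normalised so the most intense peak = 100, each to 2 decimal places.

82.54 : 100.00 : 39.94 : 5.24

Copper pattern (n=2): 0.47817225 : 0.4266555 : 0.09517225
Chlorine pattern (n=1): 0.7580 : 0.2420
Convolve the two distributions (both contribute in 2-u steps):
  M: 0.47817225×0.7580 = 0.362455
  M+2: 0.47817225×0.2420 + 0.4266555×0.7580 = 0.439123
  M+4: 0.4266555×0.2420 + 0.09517225×0.7580 = 0.175391
  M+6: 0.09517225×0.2420 = 0.023032
Scale to base peak (0.439123) = 100: 82.54 : 100.00 : 39.94 : 5.24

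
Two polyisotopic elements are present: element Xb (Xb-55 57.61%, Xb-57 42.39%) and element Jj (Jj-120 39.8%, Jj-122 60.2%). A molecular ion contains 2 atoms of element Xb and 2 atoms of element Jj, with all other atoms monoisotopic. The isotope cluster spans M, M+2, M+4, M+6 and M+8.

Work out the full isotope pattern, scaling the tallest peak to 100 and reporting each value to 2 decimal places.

Element Xb pattern (n=2): 0.33189121 : 0.48841758 : 0.17969121
Element Jj pattern (n=2): 0.158404 : 0.479192 : 0.362404
Convolve the two distributions (both contribute in 2-u steps):
  M: 0.33189121×0.158404 = 0.052573
  M+2: 0.33189121×0.479192 + 0.48841758×0.158404 = 0.236407
  M+4: 0.33189121×0.362404 + 0.48841758×0.479192 + 0.17969121×0.158404 = 0.382788
  M+6: 0.48841758×0.362404 + 0.17969121×0.479192 = 0.263111
  M+8: 0.17969121×0.362404 = 0.065121
Scale to base peak (0.382788) = 100: 13.73 : 61.76 : 100.00 : 68.74 : 17.01

13.73 : 61.76 : 100.00 : 68.74 : 17.01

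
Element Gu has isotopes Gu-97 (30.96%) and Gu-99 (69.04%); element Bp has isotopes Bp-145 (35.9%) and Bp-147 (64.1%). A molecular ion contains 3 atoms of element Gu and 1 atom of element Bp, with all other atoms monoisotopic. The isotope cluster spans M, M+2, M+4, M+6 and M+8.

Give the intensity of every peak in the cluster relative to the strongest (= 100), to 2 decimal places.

Element Gu pattern (n=3): 0.02967583 : 0.19852899 : 0.44271453 : 0.32908065
Element Bp pattern (n=1): 0.3590 : 0.6410
Convolve the two distributions (both contribute in 2-u steps):
  M: 0.02967583×0.3590 = 0.010654
  M+2: 0.02967583×0.6410 + 0.19852899×0.3590 = 0.090294
  M+4: 0.19852899×0.6410 + 0.44271453×0.3590 = 0.286192
  M+6: 0.44271453×0.6410 + 0.32908065×0.3590 = 0.401920
  M+8: 0.32908065×0.6410 = 0.210941
Scale to base peak (0.401920) = 100: 2.65 : 22.47 : 71.21 : 100.00 : 52.48

2.65 : 22.47 : 71.21 : 100.00 : 52.48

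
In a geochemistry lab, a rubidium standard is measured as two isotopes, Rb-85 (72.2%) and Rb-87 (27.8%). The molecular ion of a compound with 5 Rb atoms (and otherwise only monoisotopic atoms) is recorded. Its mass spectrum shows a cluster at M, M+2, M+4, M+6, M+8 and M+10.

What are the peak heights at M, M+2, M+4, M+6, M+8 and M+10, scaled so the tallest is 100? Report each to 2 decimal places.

Expanding (0.722 + 0.278)^5:
P(M) = 0.722^5 = 0.196194
P(M+2) = 5 × 0.722^4 × 0.278^1 = 0.377714
P(M+4) = 10 × 0.722^3 × 0.278^2 = 0.290872
P(M+6) = 10 × 0.722^2 × 0.278^3 = 0.111998
P(M+8) = 5 × 0.722^1 × 0.278^4 = 0.021562
P(M+10) = 0.278^5 = 0.001660
The M+2 peak is largest (0.377714); scaling to 100 gives 51.94 : 100.00 : 77.01 : 29.65 : 5.71 : 0.44.

51.94 : 100.00 : 77.01 : 29.65 : 5.71 : 0.44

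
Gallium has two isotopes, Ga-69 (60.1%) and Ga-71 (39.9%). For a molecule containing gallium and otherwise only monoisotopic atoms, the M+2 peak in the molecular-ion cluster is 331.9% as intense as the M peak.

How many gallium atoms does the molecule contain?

5

For n independent Ga atoms, I(M+2)/I(M) = n · (abundance Ga-71) / (abundance Ga-69) = n · 0.399/0.601.
n = 3.319 × 0.601/0.399 = 5.00 ≈ 5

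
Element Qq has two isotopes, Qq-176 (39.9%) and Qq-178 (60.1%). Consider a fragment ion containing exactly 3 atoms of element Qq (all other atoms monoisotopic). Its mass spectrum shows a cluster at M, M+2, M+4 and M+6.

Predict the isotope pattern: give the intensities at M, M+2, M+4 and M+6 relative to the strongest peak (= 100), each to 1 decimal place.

14.7 : 66.4 : 100.0 : 50.2

Each Qq atom is independently Qq-176 (p = 0.399) or Qq-178 (q = 0.601); the cluster is the binomial expansion (p + q)^3.
P(M) = 0.399^3 = 0.063521
P(M+2) = 3 × 0.399^2 × 0.601^1 = 0.287039
P(M+4) = 3 × 0.399^1 × 0.601^2 = 0.432358
P(M+6) = 0.601^3 = 0.217082
The M+4 peak is largest (0.432358); scaling to 100 gives 14.7 : 66.4 : 100.0 : 50.2.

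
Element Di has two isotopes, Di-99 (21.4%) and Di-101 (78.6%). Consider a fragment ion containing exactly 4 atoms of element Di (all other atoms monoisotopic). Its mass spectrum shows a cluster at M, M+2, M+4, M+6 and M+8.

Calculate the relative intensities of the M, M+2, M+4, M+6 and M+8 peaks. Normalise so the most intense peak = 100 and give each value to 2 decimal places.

0.50 : 7.41 : 40.84 : 100.00 : 91.82

The 4 Di atoms are independent, so intensities follow the terms of (0.214 + 0.786)^4.
P(M) = 0.214^4 = 0.002097
P(M+2) = 4 × 0.214^3 × 0.786^1 = 0.030812
P(M+4) = 6 × 0.214^2 × 0.786^2 = 0.169756
P(M+6) = 4 × 0.214^1 × 0.786^3 = 0.415663
P(M+8) = 0.786^4 = 0.381672
The M+6 peak is largest (0.415663); scaling to 100 gives 0.50 : 7.41 : 40.84 : 100.00 : 91.82.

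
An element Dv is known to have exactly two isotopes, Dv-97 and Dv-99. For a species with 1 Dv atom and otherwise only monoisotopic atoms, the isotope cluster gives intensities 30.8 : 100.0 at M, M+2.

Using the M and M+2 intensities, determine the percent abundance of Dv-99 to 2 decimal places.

Write p for the Dv-97 fraction. I(M+2)/I(M) = [C(1,1)·p^0·(1−p)] / p^1 = 1·(1−p)/p = 100.0/30.8 = 3.2468
(1−p)/p = 3.2468/1 = 3.2468  ⇒  p = 1/(1 + 3.2468) = 0.2355
Dv-97: 23.55%, Dv-99: 76.45%.

76.45%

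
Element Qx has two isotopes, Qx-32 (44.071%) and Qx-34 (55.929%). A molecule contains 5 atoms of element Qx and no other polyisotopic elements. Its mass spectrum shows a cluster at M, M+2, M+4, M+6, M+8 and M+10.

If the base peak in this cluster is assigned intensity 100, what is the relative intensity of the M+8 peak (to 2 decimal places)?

63.45

(0.44071 + 0.55929)^5 gives M 0.0166, M+2 0.1055, M+4 0.2678, M+6 0.3398, M+8 0.2156, M+10 0.0547; the largest is M+6.
P(M+6) = C(5,3) × 0.44071^2 × 0.55929^3 = 10 × 0.1942253 × 0.17494888 = 0.339795 (base)
P(M+8) = C(5,4) × 0.44071^1 × 0.55929^4 = 5 × 0.44071 × 0.09784716 = 0.215611
Relative intensity = 0.215611 / 0.339795 × 100 = 63.45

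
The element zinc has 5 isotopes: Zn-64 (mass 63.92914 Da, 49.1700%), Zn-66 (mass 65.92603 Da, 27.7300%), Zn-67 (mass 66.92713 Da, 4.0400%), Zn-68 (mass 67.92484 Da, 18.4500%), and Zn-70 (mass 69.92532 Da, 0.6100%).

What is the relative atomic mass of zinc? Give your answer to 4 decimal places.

65.3778 Da

Weight each isotope mass by its fractional abundance: 0.491700 × 63.92914 + 0.277300 × 65.92603 + 0.040400 × 66.92713 + 0.184500 × 67.92484 + 0.006100 × 69.92532
= 31.433958 + 18.281288 + 2.703856 + 12.532133 + 0.426544 = 65.377779 Da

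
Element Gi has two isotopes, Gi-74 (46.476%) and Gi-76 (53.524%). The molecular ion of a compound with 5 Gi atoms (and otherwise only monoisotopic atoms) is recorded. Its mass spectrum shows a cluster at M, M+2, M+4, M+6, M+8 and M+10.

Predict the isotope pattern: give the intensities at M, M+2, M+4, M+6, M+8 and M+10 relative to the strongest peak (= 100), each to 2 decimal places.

Each Gi atom is independently Gi-74 (p = 0.46476) or Gi-76 (q = 0.53524); the cluster is the binomial expansion (p + q)^5.
P(M) = 0.46476^5 = 0.021684
P(M+2) = 5 × 0.46476^4 × 0.53524^1 = 0.124863
P(M+4) = 10 × 0.46476^3 × 0.53524^2 = 0.287596
P(M+6) = 10 × 0.46476^2 × 0.53524^3 = 0.331210
P(M+8) = 5 × 0.46476^1 × 0.53524^4 = 0.190719
P(M+10) = 0.53524^5 = 0.043928
The M+6 peak is largest (0.331210); scaling to 100 gives 6.55 : 37.70 : 86.83 : 100.00 : 57.58 : 13.26.

6.55 : 37.70 : 86.83 : 100.00 : 57.58 : 13.26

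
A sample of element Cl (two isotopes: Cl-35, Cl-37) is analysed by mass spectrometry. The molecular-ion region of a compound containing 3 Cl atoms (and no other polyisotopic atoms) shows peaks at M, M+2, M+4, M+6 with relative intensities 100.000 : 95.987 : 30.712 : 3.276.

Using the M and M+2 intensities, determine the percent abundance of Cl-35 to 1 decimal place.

If p is the fraction of Cl that is Cl-35, then I(M+2)/I(M) = [C(3,1)·p^2·(1−p)] / p^3 = 3·(1−p)/p = 95.987/100.000 = 0.9599
(1−p)/p = 0.9599/3 = 0.3200  ⇒  p = 1/(1 + 0.3200) = 0.7576
Cl-35: 75.8%, Cl-37: 24.2%.

75.8%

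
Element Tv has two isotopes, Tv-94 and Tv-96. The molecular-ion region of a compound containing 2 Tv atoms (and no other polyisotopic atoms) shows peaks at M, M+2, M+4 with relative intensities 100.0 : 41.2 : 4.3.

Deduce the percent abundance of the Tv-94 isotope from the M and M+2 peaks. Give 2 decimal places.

82.92%

If p is the fraction of Tv that is Tv-94, then I(M+2)/I(M) = [C(2,1)·p^1·(1−p)] / p^2 = 2·(1−p)/p = 41.2/100.0 = 0.4120
(1−p)/p = 0.4120/2 = 0.2060  ⇒  p = 1/(1 + 0.2060) = 0.8292
Tv-94: 82.92%, Tv-96: 17.08%.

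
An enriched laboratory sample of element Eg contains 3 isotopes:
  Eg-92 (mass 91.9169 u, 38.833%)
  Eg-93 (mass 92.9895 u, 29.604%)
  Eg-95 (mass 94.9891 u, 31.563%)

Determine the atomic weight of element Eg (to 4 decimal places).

93.2041 u

Ar = Σ fᵢ·mᵢ = 0.38833 × 91.9169 + 0.29604 × 92.9895 + 0.31563 × 94.9891
= 35.69409 + 27.52861 + 29.98141 = 93.20411 u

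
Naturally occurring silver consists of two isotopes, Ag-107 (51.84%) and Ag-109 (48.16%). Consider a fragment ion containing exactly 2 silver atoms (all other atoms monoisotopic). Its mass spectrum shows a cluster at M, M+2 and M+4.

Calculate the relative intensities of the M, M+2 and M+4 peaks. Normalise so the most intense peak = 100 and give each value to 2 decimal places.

53.82 : 100.00 : 46.45

Expanding (0.5184 + 0.4816)^2:
P(M) = 0.5184^2 = 0.268739
P(M+2) = 2 × 0.5184^1 × 0.4816^1 = 0.499323
P(M+4) = 0.4816^2 = 0.231939
The M+2 peak is largest (0.499323); scaling to 100 gives 53.82 : 100.00 : 46.45.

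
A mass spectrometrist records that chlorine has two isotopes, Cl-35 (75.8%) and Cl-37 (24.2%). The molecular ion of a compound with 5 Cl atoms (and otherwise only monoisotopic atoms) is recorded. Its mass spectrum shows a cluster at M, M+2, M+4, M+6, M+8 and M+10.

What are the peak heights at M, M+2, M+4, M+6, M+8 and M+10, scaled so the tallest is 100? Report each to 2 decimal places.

62.64 : 100.00 : 63.85 : 20.39 : 3.25 : 0.21

The 5 Cl atoms are independent, so intensities follow the terms of (0.758 + 0.242)^5.
P(M) = 0.758^5 = 0.250234
P(M+2) = 5 × 0.758^4 × 0.242^1 = 0.399450
P(M+4) = 10 × 0.758^3 × 0.242^2 = 0.255058
P(M+6) = 10 × 0.758^2 × 0.242^3 = 0.081430
P(M+8) = 5 × 0.758^1 × 0.242^4 = 0.012999
P(M+10) = 0.242^5 = 0.000830
The M+2 peak is largest (0.399450); scaling to 100 gives 62.64 : 100.00 : 63.85 : 20.39 : 3.25 : 0.21.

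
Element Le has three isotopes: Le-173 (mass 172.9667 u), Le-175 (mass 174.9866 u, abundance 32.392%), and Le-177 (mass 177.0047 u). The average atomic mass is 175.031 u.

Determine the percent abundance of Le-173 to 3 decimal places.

Let x and y be the fractions of Le-173 and Le-177. Then x + y = 1 − 0.32392 = 0.67608 and 172.9667x + 177.0047y = 175.031 − 0.32392×174.9866 = 118.349340528.
Substituting: 172.9667x + 177.0047(0.67608 − x) = 118.349340528
(172.9667 − 177.0047)x = -1.319997048  ⇒  x = 0.32689, y = 0.34919
Le-173: 32.689%, Le-177: 34.919%.

32.689%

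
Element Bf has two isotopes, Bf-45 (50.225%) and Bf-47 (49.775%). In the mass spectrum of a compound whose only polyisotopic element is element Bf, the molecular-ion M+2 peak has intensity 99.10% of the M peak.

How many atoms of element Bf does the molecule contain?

1

For n independent Bf atoms, I(M+2)/I(M) = n · (abundance Bf-47) / (abundance Bf-45) = n · 0.49775/0.50225.
n = 0.9910 × 0.50225/0.49775 = 1.00 ≈ 1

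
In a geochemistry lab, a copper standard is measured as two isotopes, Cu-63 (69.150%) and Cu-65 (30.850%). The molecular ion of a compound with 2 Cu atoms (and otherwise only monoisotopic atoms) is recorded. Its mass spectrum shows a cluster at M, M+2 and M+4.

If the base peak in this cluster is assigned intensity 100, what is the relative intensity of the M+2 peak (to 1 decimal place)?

89.2

Binomial terms of (0.69150 + 0.30850)^2: M 0.4782, M+2 0.4267, M+4 0.0952 → M is the base peak.
P(M) = C(2,0) × 0.69150^2 × 0.30850^0 = 1 × 0.47817225 × 1.0000 = 0.478172 (base)
P(M+2) = C(2,1) × 0.69150^1 × 0.30850^1 = 2 × 0.6915 × 0.3085 = 0.426656
Relative intensity = 0.426656 / 0.478172 × 100 = 89.2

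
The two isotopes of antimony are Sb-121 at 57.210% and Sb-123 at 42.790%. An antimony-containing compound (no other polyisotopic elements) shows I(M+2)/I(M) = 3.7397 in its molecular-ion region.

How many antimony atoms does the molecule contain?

The M+2/M ratio from n Sb atoms is n · q/p = n · 0.42790/0.57210.
n = 3.7397 × 0.57210/0.42790 = 5.00 ≈ 5

5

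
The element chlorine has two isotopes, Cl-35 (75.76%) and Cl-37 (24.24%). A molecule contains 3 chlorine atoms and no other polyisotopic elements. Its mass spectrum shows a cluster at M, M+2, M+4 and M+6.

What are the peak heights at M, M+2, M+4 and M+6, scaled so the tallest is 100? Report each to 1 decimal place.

Expanding (0.7576 + 0.2424)^3:
P(M) = 0.7576^3 = 0.434830
P(M+2) = 3 × 0.7576^2 × 0.2424^1 = 0.417382
P(M+4) = 3 × 0.7576^1 × 0.2424^2 = 0.133545
P(M+6) = 0.2424^3 = 0.014243
The M peak is largest (0.434830); scaling to 100 gives 100.0 : 96.0 : 30.7 : 3.3.

100.0 : 96.0 : 30.7 : 3.3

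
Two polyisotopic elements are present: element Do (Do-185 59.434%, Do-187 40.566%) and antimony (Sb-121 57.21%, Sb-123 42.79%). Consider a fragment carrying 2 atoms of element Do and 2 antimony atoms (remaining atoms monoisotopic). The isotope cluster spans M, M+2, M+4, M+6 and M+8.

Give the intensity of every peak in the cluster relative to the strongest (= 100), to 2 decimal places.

32.60 : 93.27 : 100.00 : 47.62 : 8.50

Element Do pattern (n=2): 0.35324004 : 0.48219993 : 0.16456004
Antimony pattern (n=2): 0.32729841 : 0.48960318 : 0.18309841
Convolve the two distributions (both contribute in 2-u steps):
  M: 0.35324004×0.32729841 = 0.115615
  M+2: 0.35324004×0.48960318 + 0.48219993×0.32729841 = 0.330771
  M+4: 0.35324004×0.18309841 + 0.48219993×0.48960318 + 0.16456004×0.32729841 = 0.354625
  M+6: 0.48219993×0.18309841 + 0.16456004×0.48960318 = 0.168859
  M+8: 0.16456004×0.18309841 = 0.030131
Scale to base peak (0.354625) = 100: 32.60 : 93.27 : 100.00 : 47.62 : 8.50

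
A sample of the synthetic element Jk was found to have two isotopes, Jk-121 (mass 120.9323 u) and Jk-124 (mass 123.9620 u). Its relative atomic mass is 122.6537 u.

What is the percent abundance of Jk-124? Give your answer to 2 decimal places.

56.82%

Let x be the fractional abundance of Jk-121; then Jk-124 has abundance 1 − x.
120.9323·x + 123.9620·(1 − x) = 122.6537
(120.9323 − 123.9620)·x = 122.6537 − 123.9620
x = -1.3083 / -3.0297 = 0.43182 → 43.18% Jk-121, 56.82% Jk-124.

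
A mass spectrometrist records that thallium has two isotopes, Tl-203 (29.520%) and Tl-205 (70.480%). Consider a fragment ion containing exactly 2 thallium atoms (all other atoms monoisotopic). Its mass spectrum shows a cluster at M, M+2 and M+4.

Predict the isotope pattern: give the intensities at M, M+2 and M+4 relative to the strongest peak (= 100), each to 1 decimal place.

17.5 : 83.8 : 100.0

Expanding (0.29520 + 0.70480)^2:
P(M) = 0.29520^2 = 0.087143
P(M+2) = 2 × 0.29520^1 × 0.70480^1 = 0.416114
P(M+4) = 0.70480^2 = 0.496743
The M+4 peak is largest (0.496743); scaling to 100 gives 17.5 : 83.8 : 100.0.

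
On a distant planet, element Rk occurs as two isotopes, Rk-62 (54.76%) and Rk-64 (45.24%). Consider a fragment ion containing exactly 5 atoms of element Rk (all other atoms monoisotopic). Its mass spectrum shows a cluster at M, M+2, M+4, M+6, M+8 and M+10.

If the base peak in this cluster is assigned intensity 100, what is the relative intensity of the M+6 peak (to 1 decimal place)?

(0.5476 + 0.4524)^5 gives M 0.0492, M+2 0.2034, M+4 0.3361, M+6 0.2776, M+8 0.1147, M+10 0.0190; the largest is M+4.
P(M+4) = C(5,2) × 0.5476^3 × 0.4524^2 = 10 × 0.16420649 × 0.20466576 = 0.336074 (base)
P(M+6) = C(5,3) × 0.5476^2 × 0.4524^3 = 10 × 0.29986576 × 0.09259079 = 0.277648
Relative intensity = 0.277648 / 0.336074 × 100 = 82.6

82.6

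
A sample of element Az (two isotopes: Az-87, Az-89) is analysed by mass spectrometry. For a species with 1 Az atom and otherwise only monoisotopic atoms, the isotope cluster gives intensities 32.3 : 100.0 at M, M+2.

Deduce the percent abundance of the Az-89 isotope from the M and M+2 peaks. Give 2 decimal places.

75.59%

Let p = fractional abundance of Az-87. I(M+2)/I(M) = [C(1,1)·p^0·(1−p)] / p^1 = 1·(1−p)/p = 100.0/32.3 = 3.0960
(1−p)/p = 3.0960/1 = 3.0960  ⇒  p = 1/(1 + 3.0960) = 0.2441
Az-87: 24.41%, Az-89: 75.59%.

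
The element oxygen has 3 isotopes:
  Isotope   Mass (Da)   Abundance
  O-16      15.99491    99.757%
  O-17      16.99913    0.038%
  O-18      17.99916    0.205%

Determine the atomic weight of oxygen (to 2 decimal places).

The abundance-weighted mean is 0.99757 × 15.99491 + 0.00038 × 16.99913 + 0.00205 × 17.99916
= 15.956042 + 0.006460 + 0.036898 = 15.999400 Da

16.00 Da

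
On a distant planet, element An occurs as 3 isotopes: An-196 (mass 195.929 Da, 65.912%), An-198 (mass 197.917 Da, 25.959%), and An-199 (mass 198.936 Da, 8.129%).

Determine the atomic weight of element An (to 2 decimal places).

Average mass = Σ (abundance × isotope mass) = 0.65912 × 195.929 + 0.25959 × 197.917 + 0.08129 × 198.936
= 129.1407 + 51.3773 + 16.1715 = 196.6895 Da

196.69 Da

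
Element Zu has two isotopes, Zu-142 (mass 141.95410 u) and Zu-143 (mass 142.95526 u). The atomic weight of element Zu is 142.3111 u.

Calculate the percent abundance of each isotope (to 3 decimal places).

Writing the weighted mean with unknown fraction x of Zu-142:
141.95410·x + 142.95526·(1 − x) = 142.3111
(141.95410 − 142.95526)·x = 142.3111 − 142.95526
x = -0.64416 / -1.00116 = 0.64341 → 64.341% Zu-142, 35.659% Zu-143.

Zu-142: 64.341%, Zu-143: 35.659%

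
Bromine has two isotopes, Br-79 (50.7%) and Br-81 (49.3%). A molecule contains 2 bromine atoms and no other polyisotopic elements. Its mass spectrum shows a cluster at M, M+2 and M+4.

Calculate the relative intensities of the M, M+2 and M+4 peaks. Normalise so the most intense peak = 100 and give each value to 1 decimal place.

51.4 : 100.0 : 48.6

Each Br atom is independently Br-79 (p = 0.507) or Br-81 (q = 0.493); the cluster is the binomial expansion (p + q)^2.
P(M) = 0.507^2 = 0.257049
P(M+2) = 2 × 0.507^1 × 0.493^1 = 0.499902
P(M+4) = 0.493^2 = 0.243049
The M+2 peak is largest (0.499902); scaling to 100 gives 51.4 : 100.0 : 48.6.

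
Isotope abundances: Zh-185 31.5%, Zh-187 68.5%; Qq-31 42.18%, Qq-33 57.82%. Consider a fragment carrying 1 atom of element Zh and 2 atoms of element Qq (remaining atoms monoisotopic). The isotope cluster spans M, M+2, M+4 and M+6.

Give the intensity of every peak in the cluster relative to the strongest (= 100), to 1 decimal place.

12.8 : 62.7 : 100.0 : 52.1

Element Zh pattern (n=1): 0.3150 : 0.6850
Element Qq pattern (n=2): 0.17791524 : 0.48776952 : 0.33431524
Convolve the two distributions (both contribute in 2-u steps):
  M: 0.3150×0.17791524 = 0.056043
  M+2: 0.3150×0.48776952 + 0.6850×0.17791524 = 0.275519
  M+4: 0.3150×0.33431524 + 0.6850×0.48776952 = 0.439431
  M+6: 0.6850×0.33431524 = 0.229006
Scale to base peak (0.439431) = 100: 12.8 : 62.7 : 100.0 : 52.1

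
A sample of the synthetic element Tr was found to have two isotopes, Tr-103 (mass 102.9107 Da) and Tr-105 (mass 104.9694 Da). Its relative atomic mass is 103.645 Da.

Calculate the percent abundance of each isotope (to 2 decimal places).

Writing the weighted mean with unknown fraction x of Tr-103:
102.9107·x + 104.9694·(1 − x) = 103.645
(102.9107 − 104.9694)·x = 103.645 − 104.9694
x = -1.3244 / -2.0587 = 0.64332 → 64.33% Tr-103, 35.67% Tr-105.

Tr-103: 64.33%, Tr-105: 35.67%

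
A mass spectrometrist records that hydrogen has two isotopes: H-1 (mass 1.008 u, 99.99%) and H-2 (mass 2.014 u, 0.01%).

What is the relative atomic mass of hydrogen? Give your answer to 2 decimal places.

Weight each isotope mass by its fractional abundance: 0.9999 × 1.008 + 0.0001 × 2.014
= 1.0079 + 0.0002 = 1.0081 u

1.01 u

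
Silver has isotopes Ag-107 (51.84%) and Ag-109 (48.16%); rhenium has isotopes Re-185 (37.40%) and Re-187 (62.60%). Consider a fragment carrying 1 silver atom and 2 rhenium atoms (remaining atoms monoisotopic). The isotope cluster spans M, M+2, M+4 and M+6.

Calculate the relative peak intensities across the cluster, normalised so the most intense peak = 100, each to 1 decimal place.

Silver pattern (n=1): 0.5184 : 0.4816
Rhenium pattern (n=2): 0.139876 : 0.468248 : 0.391876
Convolve the two distributions (both contribute in 2-u steps):
  M: 0.5184×0.139876 = 0.072512
  M+2: 0.5184×0.468248 + 0.4816×0.139876 = 0.310104
  M+4: 0.5184×0.391876 + 0.4816×0.468248 = 0.428657
  M+6: 0.4816×0.391876 = 0.188727
Scale to base peak (0.428657) = 100: 16.9 : 72.3 : 100.0 : 44.0

16.9 : 72.3 : 100.0 : 44.0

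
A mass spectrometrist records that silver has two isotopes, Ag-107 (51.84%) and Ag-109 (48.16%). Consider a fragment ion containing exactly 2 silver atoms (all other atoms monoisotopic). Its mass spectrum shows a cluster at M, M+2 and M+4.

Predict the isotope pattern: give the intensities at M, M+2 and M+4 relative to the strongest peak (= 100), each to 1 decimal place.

The 2 Ag atoms are independent, so intensities follow the terms of (0.5184 + 0.4816)^2.
P(M) = 0.5184^2 = 0.268739
P(M+2) = 2 × 0.5184^1 × 0.4816^1 = 0.499323
P(M+4) = 0.4816^2 = 0.231939
The M+2 peak is largest (0.499323); scaling to 100 gives 53.8 : 100.0 : 46.5.

53.8 : 100.0 : 46.5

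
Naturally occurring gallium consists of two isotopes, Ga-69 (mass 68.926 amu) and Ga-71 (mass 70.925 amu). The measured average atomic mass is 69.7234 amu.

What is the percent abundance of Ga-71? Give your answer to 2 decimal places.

Writing the weighted mean with unknown fraction x of Ga-69:
68.926·x + 70.925·(1 − x) = 69.7234
(68.926 − 70.925)·x = 69.7234 − 70.925
x = -1.2016 / -1.999 = 0.60110 → 60.11% Ga-69, 39.89% Ga-71.

39.89%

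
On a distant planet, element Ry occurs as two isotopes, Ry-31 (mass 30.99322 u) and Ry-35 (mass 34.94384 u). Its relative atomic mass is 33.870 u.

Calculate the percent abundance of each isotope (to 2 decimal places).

Writing the weighted mean with unknown fraction x of Ry-31:
30.99322·x + 34.94384·(1 − x) = 33.870
(30.99322 − 34.94384)·x = 33.870 − 34.94384
x = -1.07384 / -3.95062 = 0.27182 → 27.18% Ry-31, 72.82% Ry-35.

Ry-31: 27.18%, Ry-35: 72.82%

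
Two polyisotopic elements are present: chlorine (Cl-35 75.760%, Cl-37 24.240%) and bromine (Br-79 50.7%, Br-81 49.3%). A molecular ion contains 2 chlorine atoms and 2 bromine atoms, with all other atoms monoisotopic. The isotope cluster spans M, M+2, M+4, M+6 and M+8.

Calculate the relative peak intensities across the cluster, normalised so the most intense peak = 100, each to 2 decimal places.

38.69 : 100.00 : 88.69 : 31.11 : 3.75

Chlorine pattern (n=2): 0.57395776 : 0.36728448 : 0.05875776
Bromine pattern (n=2): 0.257049 : 0.499902 : 0.243049
Convolve the two distributions (both contribute in 2-u steps):
  M: 0.57395776×0.257049 = 0.147535
  M+2: 0.57395776×0.499902 + 0.36728448×0.257049 = 0.381333
  M+4: 0.57395776×0.243049 + 0.36728448×0.499902 + 0.05875776×0.257049 = 0.338210
  M+6: 0.36728448×0.243049 + 0.05875776×0.499902 = 0.118641
  M+8: 0.05875776×0.243049 = 0.014281
Scale to base peak (0.381333) = 100: 38.69 : 100.00 : 88.69 : 31.11 : 3.75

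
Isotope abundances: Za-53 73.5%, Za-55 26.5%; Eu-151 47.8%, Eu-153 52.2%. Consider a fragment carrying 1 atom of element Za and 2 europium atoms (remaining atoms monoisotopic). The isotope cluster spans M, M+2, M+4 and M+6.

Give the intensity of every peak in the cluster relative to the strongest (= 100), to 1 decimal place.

Element Za pattern (n=1): 0.7350 : 0.2650
Europium pattern (n=2): 0.228484 : 0.499032 : 0.272484
Convolve the two distributions (both contribute in 2-u steps):
  M: 0.7350×0.228484 = 0.167936
  M+2: 0.7350×0.499032 + 0.2650×0.228484 = 0.427337
  M+4: 0.7350×0.272484 + 0.2650×0.499032 = 0.332519
  M+6: 0.2650×0.272484 = 0.072208
Scale to base peak (0.427337) = 100: 39.3 : 100.0 : 77.8 : 16.9

39.3 : 100.0 : 77.8 : 16.9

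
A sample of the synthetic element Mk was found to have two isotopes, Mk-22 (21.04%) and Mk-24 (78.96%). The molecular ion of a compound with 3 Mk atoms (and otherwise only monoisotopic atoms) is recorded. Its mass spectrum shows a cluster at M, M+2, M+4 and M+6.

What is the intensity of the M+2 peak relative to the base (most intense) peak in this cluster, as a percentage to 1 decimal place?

Term probabilities: M 0.0093, M+2 0.1049, M+4 0.3935, M+6 0.4923. Base peak = M+6.
P(M+6) = C(3,3) × 0.2104^0 × 0.7896^3 = 1 × 1.0000 × 0.49229046 = 0.492290 (base)
P(M+2) = C(3,1) × 0.2104^2 × 0.7896^1 = 3 × 0.04426816 × 0.7896 = 0.104862
Relative intensity = 0.104862 / 0.492290 × 100 = 21.3

21.3%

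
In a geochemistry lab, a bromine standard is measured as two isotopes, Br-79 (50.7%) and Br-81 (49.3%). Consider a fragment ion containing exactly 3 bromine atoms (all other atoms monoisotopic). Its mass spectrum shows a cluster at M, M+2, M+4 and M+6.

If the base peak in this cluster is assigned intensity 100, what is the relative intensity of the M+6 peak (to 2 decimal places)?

31.52

(0.507 + 0.493)^3 gives M 0.1303, M+2 0.3802, M+4 0.3697, M+6 0.1198; the largest is M+2.
P(M+2) = C(3,1) × 0.507^2 × 0.493^1 = 3 × 0.257049 × 0.4930 = 0.380175 (base)
P(M+6) = C(3,3) × 0.507^0 × 0.493^3 = 1 × 1.0000 × 0.11982316 = 0.119823
Relative intensity = 0.119823 / 0.380175 × 100 = 31.52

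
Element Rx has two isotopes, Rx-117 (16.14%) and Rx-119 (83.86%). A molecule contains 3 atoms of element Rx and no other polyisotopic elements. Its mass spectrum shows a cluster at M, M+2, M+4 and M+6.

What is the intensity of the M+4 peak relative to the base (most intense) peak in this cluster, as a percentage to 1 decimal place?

Term probabilities: M 0.0042, M+2 0.0655, M+4 0.3405, M+6 0.5897. Base peak = M+6.
P(M+6) = C(3,3) × 0.1614^0 × 0.8386^3 = 1 × 1.0000 × 0.58974542 = 0.589745 (base)
P(M+4) = C(3,2) × 0.1614^1 × 0.8386^2 = 3 × 0.1614 × 0.70324996 = 0.340514
Relative intensity = 0.340514 / 0.589745 × 100 = 57.7

57.7%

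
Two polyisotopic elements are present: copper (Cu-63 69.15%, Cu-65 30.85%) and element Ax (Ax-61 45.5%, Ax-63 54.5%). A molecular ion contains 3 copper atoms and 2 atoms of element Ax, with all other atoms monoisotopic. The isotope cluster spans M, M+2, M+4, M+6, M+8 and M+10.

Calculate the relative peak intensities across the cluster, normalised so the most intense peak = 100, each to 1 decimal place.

Copper pattern (n=3): 0.33065611 : 0.44254842 : 0.19743483 : 0.02936064
Element Ax pattern (n=2): 0.207025 : 0.49595 : 0.297025
Convolve the two distributions (both contribute in 2-u steps):
  M: 0.33065611×0.207025 = 0.068454
  M+2: 0.33065611×0.49595 + 0.44254842×0.207025 = 0.255607
  M+4: 0.33065611×0.297025 + 0.44254842×0.49595 + 0.19743483×0.207025 = 0.358569
  M+6: 0.44254842×0.297025 + 0.19743483×0.49595 + 0.02936064×0.207025 = 0.235444
  M+8: 0.19743483×0.297025 + 0.02936064×0.49595 = 0.073204
  M+10: 0.02936064×0.297025 = 0.008721
Scale to base peak (0.358569) = 100: 19.1 : 71.3 : 100.0 : 65.7 : 20.4 : 2.4

19.1 : 71.3 : 100.0 : 65.7 : 20.4 : 2.4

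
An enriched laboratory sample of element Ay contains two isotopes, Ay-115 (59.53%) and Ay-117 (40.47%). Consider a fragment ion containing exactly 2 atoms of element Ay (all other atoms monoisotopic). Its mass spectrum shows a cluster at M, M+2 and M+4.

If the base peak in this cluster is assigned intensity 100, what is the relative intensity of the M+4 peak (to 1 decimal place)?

(0.5953 + 0.4047)^2 gives M 0.3544, M+2 0.4818, M+4 0.1638; the largest is M+2.
P(M+2) = C(2,1) × 0.5953^1 × 0.4047^1 = 2 × 0.5953 × 0.4047 = 0.481836 (base)
P(M+4) = C(2,2) × 0.5953^0 × 0.4047^2 = 1 × 1.0000 × 0.16378209 = 0.163782
Relative intensity = 0.163782 / 0.481836 × 100 = 34.0

34.0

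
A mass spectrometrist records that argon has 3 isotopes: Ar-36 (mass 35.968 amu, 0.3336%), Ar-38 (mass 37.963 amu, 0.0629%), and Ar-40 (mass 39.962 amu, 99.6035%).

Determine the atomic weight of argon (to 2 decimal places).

39.95 amu

Ar = Σ fᵢ·mᵢ = 0.003336 × 35.968 + 0.000629 × 37.963 + 0.996035 × 39.962
= 0.1200 + 0.0239 + 39.8036 = 39.9475 amu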